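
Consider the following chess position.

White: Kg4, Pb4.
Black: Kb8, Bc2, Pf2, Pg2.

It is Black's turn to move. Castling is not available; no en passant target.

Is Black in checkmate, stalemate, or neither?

Black to move; black king on b8.
In check: no.
Legal moves for Black include: Kc8, Ka8, Kc7, Kb7, Ka7, Bh7, Bg6, Bf5+, Be4, Ba4, Bd3, Bb3, Bd1+, Bb1, g1=Q+, g1=R+, g1=B, g1=N, ... (list truncated; more exist).
Black has legal moves and is not in check → neither.

neither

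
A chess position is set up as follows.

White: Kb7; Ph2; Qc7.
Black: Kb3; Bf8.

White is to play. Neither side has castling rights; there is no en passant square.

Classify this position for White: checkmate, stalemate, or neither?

White to move; white king on b7.
In check: no.
Legal moves for White include: Qd8, Qc8, Qb8, Qh7, Qg7, Qf7+, Qe7, Qd7, Qd6, Qc6, Qb6+, Qe5, Qc5, Qa5, Qf4, Qc4+, Qg3+, Qc3+, ... (list truncated; more exist).
White has legal moves and is not in check → neither.

neither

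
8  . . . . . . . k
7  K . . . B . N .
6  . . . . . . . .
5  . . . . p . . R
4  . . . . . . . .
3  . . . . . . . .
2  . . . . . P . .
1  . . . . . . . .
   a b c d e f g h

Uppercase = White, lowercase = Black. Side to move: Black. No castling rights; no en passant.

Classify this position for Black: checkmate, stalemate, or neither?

Black to move; black king on h8.
In check: yes, from the white rook on h5.
King squares — g7: available; h7: attacked by Rh5; g8: available.
Legal moves for Black: Kg8, Kxg7.
Black is in check but has 2 legal moves → neither.

neither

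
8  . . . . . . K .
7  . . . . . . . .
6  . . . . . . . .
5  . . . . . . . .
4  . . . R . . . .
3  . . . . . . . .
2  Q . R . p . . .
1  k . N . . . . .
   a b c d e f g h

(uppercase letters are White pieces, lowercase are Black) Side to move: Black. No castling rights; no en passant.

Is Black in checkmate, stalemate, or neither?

checkmate

Black to move; black king on a1.
In check: yes, from the white queen on a2.
King squares — b1: attacked by Qa2; a2: attacked by Nc1; b2: attacked by Qa2.
Legal moves for Black: none.
In check with no legal moves → checkmate.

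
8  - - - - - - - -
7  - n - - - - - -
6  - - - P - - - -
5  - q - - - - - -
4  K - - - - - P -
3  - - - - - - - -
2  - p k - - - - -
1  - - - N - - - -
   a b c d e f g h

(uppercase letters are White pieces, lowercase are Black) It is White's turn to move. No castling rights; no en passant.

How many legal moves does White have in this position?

2

White to move; king on a4.
In check: yes, from the black queen on b5.
Legal moves: Kxb5, Ka3.
Count: 2.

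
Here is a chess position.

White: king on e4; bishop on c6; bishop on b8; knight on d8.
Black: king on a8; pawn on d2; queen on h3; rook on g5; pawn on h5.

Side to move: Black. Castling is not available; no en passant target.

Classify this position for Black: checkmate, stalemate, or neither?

Black to move; black king on a8.
In check: yes, from the white bishop on c6.
Legal moves for Black: Kxb8.
Black is in check but has 1 legal move → neither.

neither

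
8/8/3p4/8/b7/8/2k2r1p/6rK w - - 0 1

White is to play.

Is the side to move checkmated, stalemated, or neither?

White to move; white king on h1.
In check: yes, from the black rook on g1.
King squares — g1: attacked by Ph2; g2: attacked by Rg1; h2: attacked by Rf2.
Legal moves for White: none.
In check with no legal moves → checkmate.

checkmate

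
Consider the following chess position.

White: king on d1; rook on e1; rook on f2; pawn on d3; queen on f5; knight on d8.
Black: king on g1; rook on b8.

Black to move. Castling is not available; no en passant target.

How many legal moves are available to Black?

Black to move; king on g1.
In check: yes, from the white rook on e1.
Legal moves: none.
Count: 0.

0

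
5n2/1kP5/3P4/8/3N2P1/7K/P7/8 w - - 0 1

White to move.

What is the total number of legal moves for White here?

White to move; king on h3.
In check: no.
Legal moves: Ne6, Nc6, Nf5, Nb5, Nf3, Nb3, Ne2, Nc2, Kh4, Kg3, Kh2, Kg2, c8=Q+, c8=R, c8=B+, c8=N, d7, g5, a3, a4.
Count: 20.

20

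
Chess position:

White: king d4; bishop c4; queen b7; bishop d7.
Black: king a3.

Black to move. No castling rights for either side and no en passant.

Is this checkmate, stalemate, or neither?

Black to move; black king on a3.
In check: no.
King squares — a2: attacked by Bc4; b2: attacked by Qb7; b3: attacked by Bc4; a4: attacked by Bd7; b4: attacked by Qb7.
Legal moves for Black: none.
Not in check and no legal moves → stalemate.

stalemate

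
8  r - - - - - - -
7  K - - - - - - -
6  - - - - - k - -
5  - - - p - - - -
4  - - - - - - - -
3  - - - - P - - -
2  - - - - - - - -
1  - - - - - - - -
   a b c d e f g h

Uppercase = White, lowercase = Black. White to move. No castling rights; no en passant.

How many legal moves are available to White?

3

White to move; king on a7.
In check: yes, from the black rook on a8.
Legal moves: Kxa8, Kb7, Kb6.
Count: 3.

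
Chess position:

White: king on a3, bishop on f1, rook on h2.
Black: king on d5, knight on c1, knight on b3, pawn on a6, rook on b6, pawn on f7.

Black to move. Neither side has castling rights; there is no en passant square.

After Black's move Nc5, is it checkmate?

no

After Nc5: white king on a3; in check: no.
White is not in check, so this cannot be checkmate.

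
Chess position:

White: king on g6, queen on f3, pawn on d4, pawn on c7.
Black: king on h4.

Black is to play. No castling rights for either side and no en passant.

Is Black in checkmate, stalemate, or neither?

Black to move; black king on h4.
In check: no.
King squares — g3: attacked by Qf3; h3: attacked by Qf3; g4: attacked by Qf3; g5: attacked by Kg6; h5: attacked by Qf3.
Legal moves for Black: none.
Not in check and no legal moves → stalemate.

stalemate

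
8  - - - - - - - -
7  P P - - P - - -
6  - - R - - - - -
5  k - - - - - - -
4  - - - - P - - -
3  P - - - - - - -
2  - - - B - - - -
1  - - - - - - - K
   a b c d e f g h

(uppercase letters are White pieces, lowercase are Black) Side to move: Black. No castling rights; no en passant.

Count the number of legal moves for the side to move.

Black to move; king on a5.
In check: yes, from the white bishop on d2.
Legal moves: Kb5, Ka4.
Count: 2.

2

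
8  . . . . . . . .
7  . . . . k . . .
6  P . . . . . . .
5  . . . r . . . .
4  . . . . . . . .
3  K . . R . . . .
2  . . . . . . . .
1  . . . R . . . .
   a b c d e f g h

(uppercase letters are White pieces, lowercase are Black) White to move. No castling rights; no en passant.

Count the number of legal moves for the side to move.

23

White to move; king on a3.
In check: no.
Legal moves: Rxd5, Rd4, Rh3, Rg3, Rf3, Re3+, Rc3, Rb3, R3d2, Kb4, Ka4, Kb3, Kb2, Ka2, R1d2, Rh1, Rg1, Rf1, Re1+, Rc1, Rb1, Ra1, a7.
Count: 23.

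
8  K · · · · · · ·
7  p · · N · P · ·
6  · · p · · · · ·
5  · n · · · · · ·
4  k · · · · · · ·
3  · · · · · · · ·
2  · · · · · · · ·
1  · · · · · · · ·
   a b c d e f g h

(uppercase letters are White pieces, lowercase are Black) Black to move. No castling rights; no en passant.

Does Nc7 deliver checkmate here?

After Nc7: white king on a8; in check: yes, from the black knight on c7.
White has 3 legal replies: Kb8, Kb7, Kxa7.
In check but a legal move exists → not checkmate.

no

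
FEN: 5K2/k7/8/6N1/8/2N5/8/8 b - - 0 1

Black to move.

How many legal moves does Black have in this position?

5

Black to move; king on a7.
In check: no.
Legal moves: Kb8, Ka8, Kb7, Kb6, Ka6.
Count: 5.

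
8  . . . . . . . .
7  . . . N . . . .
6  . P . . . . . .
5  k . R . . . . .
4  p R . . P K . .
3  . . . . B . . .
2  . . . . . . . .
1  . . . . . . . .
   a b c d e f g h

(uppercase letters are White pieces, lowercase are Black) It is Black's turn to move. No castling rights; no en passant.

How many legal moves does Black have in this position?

2

Black to move; king on a5.
In check: yes, from the white rook on c5.
Legal moves: Ka6, Kxb4.
Count: 2.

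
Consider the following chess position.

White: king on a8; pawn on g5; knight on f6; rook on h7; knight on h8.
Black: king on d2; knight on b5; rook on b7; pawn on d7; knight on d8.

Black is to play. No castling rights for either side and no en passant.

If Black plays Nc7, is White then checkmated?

yes

After Nc7: white king on a8; in check: yes, from the black knight on c7.
King squares — a7: attacked by Rb7; b7: attacked by Nd8; b8: attacked by Rb7.
White has no legal moves → checkmate.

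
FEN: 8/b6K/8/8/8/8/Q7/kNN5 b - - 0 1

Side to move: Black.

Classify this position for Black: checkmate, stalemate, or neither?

checkmate

Black to move; black king on a1.
In check: yes, from the white queen on a2.
King squares — b1: attacked by Qa2; a2: attacked by Nc1; b2: attacked by Qa2.
Legal moves for Black: none.
In check with no legal moves → checkmate.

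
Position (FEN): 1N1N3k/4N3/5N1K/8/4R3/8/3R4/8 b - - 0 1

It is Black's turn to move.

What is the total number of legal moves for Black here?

0

Black to move; king on h8.
In check: no.
Legal moves: none.
Count: 0.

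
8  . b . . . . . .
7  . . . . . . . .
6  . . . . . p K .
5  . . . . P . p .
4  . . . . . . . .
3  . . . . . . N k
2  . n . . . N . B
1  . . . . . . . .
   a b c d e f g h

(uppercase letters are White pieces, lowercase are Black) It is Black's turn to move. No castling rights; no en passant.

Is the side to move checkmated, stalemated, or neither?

Black to move; black king on h3.
In check: yes, from the white knight on f2.
King squares — g2: available; h2: available; g3: attacked by Bh2; g4: attacked by Nf2; h4: available.
Legal moves for Black: Kh4, Kxh2, Kg2.
Black is in check but has 3 legal moves → neither.

neither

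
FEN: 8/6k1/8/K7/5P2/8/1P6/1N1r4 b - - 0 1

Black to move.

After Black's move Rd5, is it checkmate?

After Rd5: white king on a5; in check: yes, from the black rook on d5.
White has 4 legal replies: Kb6, Ka6, Kb4, Ka4.
In check but a legal move exists → not checkmate.

no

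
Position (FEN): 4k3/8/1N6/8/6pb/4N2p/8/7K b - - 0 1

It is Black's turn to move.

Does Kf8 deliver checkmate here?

After Kf8: white king on h1; in check: no.
White is not in check, so this cannot be checkmate.

no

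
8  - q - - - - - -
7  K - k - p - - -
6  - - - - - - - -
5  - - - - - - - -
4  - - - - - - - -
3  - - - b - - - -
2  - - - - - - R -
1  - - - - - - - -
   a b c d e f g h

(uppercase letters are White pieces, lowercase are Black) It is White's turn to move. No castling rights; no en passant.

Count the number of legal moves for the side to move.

White to move; king on a7.
In check: yes, from the black queen on b8.
Legal moves: none.
Count: 0.

0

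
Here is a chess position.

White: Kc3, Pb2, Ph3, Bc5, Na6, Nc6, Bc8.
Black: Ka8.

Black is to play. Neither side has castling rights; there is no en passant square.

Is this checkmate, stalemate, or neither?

stalemate

Black to move; black king on a8.
In check: no.
King squares — a7: attacked by Bc5; b7: attacked by Bc8; b8: attacked by Na6.
Legal moves for Black: none.
Not in check and no legal moves → stalemate.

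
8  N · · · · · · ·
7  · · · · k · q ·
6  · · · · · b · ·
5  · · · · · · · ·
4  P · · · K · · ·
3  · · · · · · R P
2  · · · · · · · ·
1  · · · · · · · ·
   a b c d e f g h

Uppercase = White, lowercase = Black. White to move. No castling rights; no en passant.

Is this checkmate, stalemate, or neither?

neither

White to move; white king on e4.
In check: no.
Legal moves for White include: Nc7, Nb6, Kf5, Kd5, Kf4, Kf3, Ke3, Kd3, Rxg7+, Rg6, Rg5, Rg4, Rf3, Re3, Rd3, Rc3, Rb3, Ra3, ... (list truncated; more exist).
White has legal moves and is not in check → neither.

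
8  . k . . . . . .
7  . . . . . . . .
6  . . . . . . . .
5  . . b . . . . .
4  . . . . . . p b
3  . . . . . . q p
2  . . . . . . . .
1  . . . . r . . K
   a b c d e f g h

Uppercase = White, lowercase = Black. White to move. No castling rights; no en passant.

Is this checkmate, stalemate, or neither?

White to move; white king on h1.
In check: yes, from the black rook on e1.
King squares — g1: attacked by Re1; g2: attacked by Qg3; h2: attacked by Qg3.
Legal moves for White: none.
In check with no legal moves → checkmate.

checkmate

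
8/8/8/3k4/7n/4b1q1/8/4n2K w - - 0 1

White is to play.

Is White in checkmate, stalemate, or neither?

White to move; white king on h1.
In check: no.
King squares — g1: attacked by Be3; g2: attacked by Ne1; h2: attacked by Qg3.
Legal moves for White: none.
Not in check and no legal moves → stalemate.

stalemate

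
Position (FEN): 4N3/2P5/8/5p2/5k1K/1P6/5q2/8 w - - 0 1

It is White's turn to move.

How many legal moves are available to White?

2

White to move; king on h4.
In check: yes, from the black queen on f2.
Legal moves: Kh5, Kh3.
Count: 2.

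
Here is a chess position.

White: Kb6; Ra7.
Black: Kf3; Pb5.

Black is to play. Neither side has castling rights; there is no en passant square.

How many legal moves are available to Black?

Black to move; king on f3.
In check: no.
Legal moves: Kg4, Kf4, Ke4, Kg3, Ke3, Kg2, Kf2, Ke2, b4.
Count: 9.

9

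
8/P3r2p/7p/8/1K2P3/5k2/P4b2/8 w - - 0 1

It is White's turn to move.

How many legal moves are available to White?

14

White to move; king on b4.
In check: no.
Legal moves: Kb5, Ka5, Kc4, Ka4, Kc3, Kb3, Ka3, a8=Q, a8=R, a8=B, a8=N, e5, a3, a4.
Count: 14.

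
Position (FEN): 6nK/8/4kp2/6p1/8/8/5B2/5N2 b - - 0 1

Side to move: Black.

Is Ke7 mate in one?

After Ke7: white king on h8; in check: no.
White is not in check, so this cannot be checkmate.

no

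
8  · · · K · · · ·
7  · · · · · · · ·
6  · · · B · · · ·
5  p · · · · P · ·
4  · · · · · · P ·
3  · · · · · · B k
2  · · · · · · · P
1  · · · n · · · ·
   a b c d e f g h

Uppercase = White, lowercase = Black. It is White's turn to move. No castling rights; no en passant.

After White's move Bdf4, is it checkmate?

no

After Bdf4: black king on h3; in check: no.
Black is not in check, so this cannot be checkmate.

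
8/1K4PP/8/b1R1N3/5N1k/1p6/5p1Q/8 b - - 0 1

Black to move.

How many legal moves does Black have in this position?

Black to move; king on h4.
In check: yes, from the white queen on h2.
Legal moves: Kg5.
Count: 1.

1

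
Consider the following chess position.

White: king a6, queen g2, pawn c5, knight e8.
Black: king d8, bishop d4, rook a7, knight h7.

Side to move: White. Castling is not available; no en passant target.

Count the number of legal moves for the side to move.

3

White to move; king on a6.
In check: yes, from the black rook on a7.
Legal moves: Kxa7, Kb6, Kb5.
Count: 3.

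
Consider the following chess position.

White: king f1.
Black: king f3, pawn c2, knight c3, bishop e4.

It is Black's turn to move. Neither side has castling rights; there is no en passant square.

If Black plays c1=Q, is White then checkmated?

yes

After c1=Q: white king on f1; in check: yes, from the black queen on c1.
King squares — e1: attacked by Qc1; g1: attacked by Qc1; e2: attacked by Nc3; f2: attacked by Kf3; g2: attacked by Kf3.
White has no legal moves → checkmate.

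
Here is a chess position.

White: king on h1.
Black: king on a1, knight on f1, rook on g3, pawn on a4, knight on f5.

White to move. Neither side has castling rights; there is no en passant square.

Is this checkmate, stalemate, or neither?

White to move; white king on h1.
In check: no.
King squares — g1: attacked by Rg3; g2: attacked by Rg3; h2: attacked by Nf1.
Legal moves for White: none.
Not in check and no legal moves → stalemate.

stalemate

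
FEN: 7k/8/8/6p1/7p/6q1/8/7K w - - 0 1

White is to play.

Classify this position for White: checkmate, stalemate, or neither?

White to move; white king on h1.
In check: no.
King squares — g1: attacked by Qg3; g2: attacked by Qg3; h2: attacked by Qg3.
Legal moves for White: none.
Not in check and no legal moves → stalemate.

stalemate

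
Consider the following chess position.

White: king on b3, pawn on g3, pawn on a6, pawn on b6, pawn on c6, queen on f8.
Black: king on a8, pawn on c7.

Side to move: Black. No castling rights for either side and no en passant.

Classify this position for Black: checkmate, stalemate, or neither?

checkmate

Black to move; black king on a8.
In check: yes, from the white queen on f8.
King squares — a7: attacked by Pb6; b7: attacked by Pa6; b8: attacked by Qf8.
Legal moves for Black: none.
In check with no legal moves → checkmate.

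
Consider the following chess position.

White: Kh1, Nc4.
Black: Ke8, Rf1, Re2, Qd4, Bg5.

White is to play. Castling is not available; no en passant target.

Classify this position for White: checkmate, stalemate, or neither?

White to move; white king on h1.
In check: yes, from the black rook on f1.
King squares — g1: attacked by Rf1; g2: attacked by Re2; h2: attacked by Re2.
Legal moves for White: none.
In check with no legal moves → checkmate.

checkmate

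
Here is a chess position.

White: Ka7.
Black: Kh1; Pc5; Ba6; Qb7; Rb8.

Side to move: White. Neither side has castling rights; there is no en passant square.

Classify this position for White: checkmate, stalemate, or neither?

White to move; white king on a7.
In check: yes, from the black queen on b7.
King squares — a6: attacked by Qb7; b6: attacked by Qb7; b7: attacked by Ba6; a8: attacked by Qb7; b8: attacked by Qb7.
Legal moves for White: none.
In check with no legal moves → checkmate.

checkmate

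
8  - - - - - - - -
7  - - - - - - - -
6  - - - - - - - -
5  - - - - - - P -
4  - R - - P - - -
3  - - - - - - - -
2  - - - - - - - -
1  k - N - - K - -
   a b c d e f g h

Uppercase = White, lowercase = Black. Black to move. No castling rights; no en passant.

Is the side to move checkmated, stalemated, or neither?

stalemate

Black to move; black king on a1.
In check: no.
King squares — b1: attacked by Rb4; a2: attacked by Nc1; b2: attacked by Rb4.
Legal moves for Black: none.
Not in check and no legal moves → stalemate.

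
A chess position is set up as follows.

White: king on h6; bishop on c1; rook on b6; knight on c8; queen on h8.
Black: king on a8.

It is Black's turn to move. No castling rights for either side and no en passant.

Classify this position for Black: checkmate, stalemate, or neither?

stalemate

Black to move; black king on a8.
In check: no.
King squares — a7: attacked by Nc8; b7: attacked by Rb6; b8: attacked by Rb6.
Legal moves for Black: none.
Not in check and no legal moves → stalemate.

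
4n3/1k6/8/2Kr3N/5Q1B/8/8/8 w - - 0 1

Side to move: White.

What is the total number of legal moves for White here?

3

White to move; king on c5.
In check: yes, from the black rook on d5.
Legal moves: Kxd5, Kc4, Kb4.
Count: 3.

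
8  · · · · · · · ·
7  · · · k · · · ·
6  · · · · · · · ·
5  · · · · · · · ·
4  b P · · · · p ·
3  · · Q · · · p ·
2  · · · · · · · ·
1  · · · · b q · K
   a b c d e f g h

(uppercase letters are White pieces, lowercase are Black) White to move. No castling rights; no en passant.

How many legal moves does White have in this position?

White to move; king on h1.
In check: yes, from the black queen on f1.
Legal moves: none.
Count: 0.

0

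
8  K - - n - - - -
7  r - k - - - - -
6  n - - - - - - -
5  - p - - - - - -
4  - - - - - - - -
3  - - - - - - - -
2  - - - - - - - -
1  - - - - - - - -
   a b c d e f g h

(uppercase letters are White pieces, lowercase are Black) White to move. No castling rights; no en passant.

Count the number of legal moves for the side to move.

White to move; king on a8.
In check: yes, from the black rook on a7.
Legal moves: Kxa7.
Count: 1.

1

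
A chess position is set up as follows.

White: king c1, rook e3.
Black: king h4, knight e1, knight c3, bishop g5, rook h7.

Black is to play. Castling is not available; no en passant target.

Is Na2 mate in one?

no

After Na2: white king on c1; in check: yes, from the black knight on a2.
White has 4 legal replies: Kd2, Kb2, Kd1, Kb1.
In check but a legal move exists → not checkmate.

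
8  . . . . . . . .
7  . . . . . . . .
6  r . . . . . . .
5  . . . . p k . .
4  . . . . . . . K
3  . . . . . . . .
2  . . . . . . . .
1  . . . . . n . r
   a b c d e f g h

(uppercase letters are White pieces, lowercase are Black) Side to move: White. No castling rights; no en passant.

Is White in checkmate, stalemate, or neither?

White to move; white king on h4.
In check: yes, from the black rook on h1.
King squares — g3: attacked by Nf1; h3: attacked by Rh1; g4: attacked by Kf5; g5: attacked by Kf5; h5: attacked by Rh1.
Legal moves for White: none.
In check with no legal moves → checkmate.

checkmate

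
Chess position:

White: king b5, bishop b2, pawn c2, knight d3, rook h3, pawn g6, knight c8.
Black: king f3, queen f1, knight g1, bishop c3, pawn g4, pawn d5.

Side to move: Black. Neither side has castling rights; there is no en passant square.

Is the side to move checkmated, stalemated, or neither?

Black to move; black king on f3.
In check: yes, from the white rook on h3.
King squares — e2: available; f2: attacked by Nd3; g2: available; e3: attacked by Rh3; g3: attacked by Rh3; e4: available; f4: attacked by Nd3; g4: own pawn.
Legal moves for Black: Ke4, Kg2, Ke2, Nxh3, Qxh3, gxh3, g3.
Black is in check but has 7 legal moves → neither.

neither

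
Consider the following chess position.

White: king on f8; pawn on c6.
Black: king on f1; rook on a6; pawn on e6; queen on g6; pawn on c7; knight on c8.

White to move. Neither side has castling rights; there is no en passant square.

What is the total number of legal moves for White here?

White to move; king on f8.
In check: no.
Legal moves: none.
Count: 0.

0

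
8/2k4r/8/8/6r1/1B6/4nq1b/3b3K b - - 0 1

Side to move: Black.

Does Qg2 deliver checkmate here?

yes

After Qg2: white king on h1; in check: yes, from the black queen on g2.
King squares — g1: attacked by Ne2; g2: attacked by Rg4; h2: attacked by Qg2.
White has no legal moves → checkmate.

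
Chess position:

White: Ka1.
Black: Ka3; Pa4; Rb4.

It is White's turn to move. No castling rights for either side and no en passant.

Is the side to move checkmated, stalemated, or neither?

stalemate

White to move; white king on a1.
In check: no.
King squares — b1: attacked by Rb4; a2: attacked by Ka3; b2: attacked by Ka3.
Legal moves for White: none.
Not in check and no legal moves → stalemate.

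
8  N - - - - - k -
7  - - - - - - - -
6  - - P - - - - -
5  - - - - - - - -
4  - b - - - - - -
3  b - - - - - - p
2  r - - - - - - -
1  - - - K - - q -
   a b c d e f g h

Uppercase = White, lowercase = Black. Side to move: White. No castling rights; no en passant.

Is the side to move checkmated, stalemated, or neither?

White to move; white king on d1.
In check: yes, from the black queen on g1.
King squares — c1: attacked by Qg1; e1: attacked by Qg1; c2: attacked by Ra2; d2: attacked by Ra2; e2: attacked by Ra2.
Legal moves for White: none.
In check with no legal moves → checkmate.

checkmate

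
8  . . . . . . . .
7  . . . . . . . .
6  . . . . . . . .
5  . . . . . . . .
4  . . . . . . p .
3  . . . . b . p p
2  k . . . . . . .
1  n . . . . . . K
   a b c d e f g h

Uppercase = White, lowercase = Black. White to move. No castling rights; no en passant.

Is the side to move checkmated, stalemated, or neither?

White to move; white king on h1.
In check: no.
King squares — g1: attacked by Be3; g2: attacked by Ph3; h2: attacked by Pg3.
Legal moves for White: none.
Not in check and no legal moves → stalemate.

stalemate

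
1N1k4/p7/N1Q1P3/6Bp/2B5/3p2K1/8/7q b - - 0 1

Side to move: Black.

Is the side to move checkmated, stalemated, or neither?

checkmate

Black to move; black king on d8.
In check: yes, from the white bishop on g5.
King squares — c7: attacked by Na6; d7: attacked by Qc6; e7: attacked by Bg5; c8: attacked by Qc6; e8: attacked by Qc6.
Legal moves for Black: none.
In check with no legal moves → checkmate.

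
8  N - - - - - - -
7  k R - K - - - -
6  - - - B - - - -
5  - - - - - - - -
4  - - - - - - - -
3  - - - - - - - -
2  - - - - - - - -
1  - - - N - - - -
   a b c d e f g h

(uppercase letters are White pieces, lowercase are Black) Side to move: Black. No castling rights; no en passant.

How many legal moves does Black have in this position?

3

Black to move; king on a7.
In check: yes, from the white rook on b7.
Legal moves: Kxa8, Kxb7, Ka6.
Count: 3.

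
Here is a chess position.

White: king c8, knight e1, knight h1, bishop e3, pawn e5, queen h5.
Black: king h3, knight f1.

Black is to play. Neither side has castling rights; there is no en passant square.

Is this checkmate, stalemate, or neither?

checkmate

Black to move; black king on h3.
In check: yes, from the white queen on h5.
King squares — g2: attacked by Ne1; h2: attacked by Qh5; g3: attacked by Nh1; g4: attacked by Qh5; h4: attacked by Qh5.
Legal moves for Black: none.
In check with no legal moves → checkmate.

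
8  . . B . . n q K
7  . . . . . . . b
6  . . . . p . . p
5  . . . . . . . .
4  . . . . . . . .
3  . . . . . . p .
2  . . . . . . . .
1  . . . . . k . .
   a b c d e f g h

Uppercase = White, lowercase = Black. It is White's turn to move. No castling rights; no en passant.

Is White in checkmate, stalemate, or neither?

checkmate

White to move; white king on h8.
In check: yes, from the black queen on g8.
King squares — g7: attacked by Qg8; h7: attacked by Nf8; g8: attacked by Bh7.
Legal moves for White: none.
In check with no legal moves → checkmate.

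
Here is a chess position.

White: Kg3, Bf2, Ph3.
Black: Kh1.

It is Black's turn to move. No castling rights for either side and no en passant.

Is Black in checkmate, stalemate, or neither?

Black to move; black king on h1.
In check: no.
King squares — g1: attacked by Bf2; g2: attacked by Kg3; h2: attacked by Kg3.
Legal moves for Black: none.
Not in check and no legal moves → stalemate.

stalemate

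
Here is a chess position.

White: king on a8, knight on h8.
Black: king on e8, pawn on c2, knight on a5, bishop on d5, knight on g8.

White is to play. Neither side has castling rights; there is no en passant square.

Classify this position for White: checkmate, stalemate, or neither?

neither

White to move; white king on a8.
In check: yes, from the black bishop on d5.
King squares — a7: available; b7: attacked by Na5; b8: available.
Legal moves for White: Kb8, Ka7.
White is in check but has 2 legal moves → neither.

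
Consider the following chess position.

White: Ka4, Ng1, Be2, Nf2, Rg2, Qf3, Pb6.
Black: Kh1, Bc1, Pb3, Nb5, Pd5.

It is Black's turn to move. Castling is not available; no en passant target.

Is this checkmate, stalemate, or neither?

Black to move; black king on h1.
In check: yes, from the white knight on f2.
King squares — g1: attacked by Rg2; g2: attacked by Qf3; h2: attacked by Rg2.
Legal moves for Black: none.
In check with no legal moves → checkmate.

checkmate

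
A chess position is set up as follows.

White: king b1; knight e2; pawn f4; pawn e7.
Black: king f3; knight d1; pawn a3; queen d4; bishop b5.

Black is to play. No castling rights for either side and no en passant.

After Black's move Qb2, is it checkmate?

yes

After Qb2: white king on b1; in check: yes, from the black queen on b2.
King squares — a1: attacked by Qb2; c1: attacked by Qb2; a2: attacked by Qb2; b2: attacked by Nd1; c2: attacked by Qb2.
White has no legal moves → checkmate.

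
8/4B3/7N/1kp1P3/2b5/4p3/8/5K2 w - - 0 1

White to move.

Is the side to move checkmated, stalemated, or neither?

neither

White to move; white king on f1.
In check: yes, from the black bishop on c4.
Legal moves for White: Kg2, Kg1, Ke1.
White is in check but has 3 legal moves → neither.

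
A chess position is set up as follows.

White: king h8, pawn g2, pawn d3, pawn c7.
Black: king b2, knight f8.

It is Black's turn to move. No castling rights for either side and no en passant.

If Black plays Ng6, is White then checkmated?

no

After Ng6: white king on h8; in check: yes, from the black knight on g6.
White has 3 legal replies: Kg8, Kh7, Kg7.
In check but a legal move exists → not checkmate.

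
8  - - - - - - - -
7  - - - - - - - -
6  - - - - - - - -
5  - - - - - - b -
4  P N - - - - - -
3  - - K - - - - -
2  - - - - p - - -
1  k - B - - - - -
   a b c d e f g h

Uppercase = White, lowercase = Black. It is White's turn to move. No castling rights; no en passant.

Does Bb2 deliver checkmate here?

no

After Bb2: black king on a1; in check: yes, from the white bishop on b2.
Black has 1 legal reply: Kb1.
In check but a legal move exists → not checkmate.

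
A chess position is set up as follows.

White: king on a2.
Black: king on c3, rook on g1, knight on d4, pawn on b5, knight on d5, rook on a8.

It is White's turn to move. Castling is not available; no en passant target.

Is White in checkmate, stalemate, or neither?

White to move; white king on a2.
In check: yes, from the black rook on a8.
King squares — a1: attacked by Rg1; b1: attacked by Rg1; b2: attacked by Kc3; a3: attacked by Ra8; b3: attacked by Kc3.
Legal moves for White: none.
In check with no legal moves → checkmate.

checkmate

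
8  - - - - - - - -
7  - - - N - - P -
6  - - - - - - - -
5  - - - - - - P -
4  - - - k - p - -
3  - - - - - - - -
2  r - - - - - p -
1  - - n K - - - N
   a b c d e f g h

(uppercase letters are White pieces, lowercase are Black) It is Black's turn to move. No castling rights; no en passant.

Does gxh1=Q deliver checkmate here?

After gxh1=Q: white king on d1; in check: yes, from the black queen on h1.
King squares — c1: attacked by Qh1; e1: attacked by Qh1; c2: attacked by Ra2; d2: attacked by Ra2; e2: attacked by Nc1.
White has no legal moves → checkmate.

yes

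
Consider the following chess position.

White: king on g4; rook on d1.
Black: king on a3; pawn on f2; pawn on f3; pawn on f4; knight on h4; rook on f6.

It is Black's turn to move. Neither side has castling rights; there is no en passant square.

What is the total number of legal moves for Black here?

22

Black to move; king on a3.
In check: no.
Legal moves: Rf8, Rf7, Rh6, Rg6+, Re6, Rd6, Rc6, Rb6, Ra6, Rf5, Ng6, Nf5, Ng2, Kb4, Ka4, Kb3, Kb2, Ka2, f1=Q, f1=R, f1=B, f1=N.
Count: 22.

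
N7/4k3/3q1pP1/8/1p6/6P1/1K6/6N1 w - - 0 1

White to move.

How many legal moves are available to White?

13

White to move; king on b2.
In check: no.
Legal moves: Nc7, Nb6, Kb3, Kc2, Ka2, Kc1, Kb1, Ka1, Nh3, Nf3, Ne2, g7, g4.
Count: 13.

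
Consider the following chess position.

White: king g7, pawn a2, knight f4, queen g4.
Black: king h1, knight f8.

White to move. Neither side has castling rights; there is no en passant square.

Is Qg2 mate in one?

yes

After Qg2: black king on h1; in check: yes, from the white queen on g2.
King squares — g1: attacked by Qg2; g2: attacked by Nf4; h2: attacked by Qg2.
Black has no legal moves → checkmate.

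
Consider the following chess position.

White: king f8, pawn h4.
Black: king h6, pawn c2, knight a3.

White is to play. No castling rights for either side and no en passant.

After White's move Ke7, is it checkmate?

no

After Ke7: black king on h6; in check: no.
Black is not in check, so this cannot be checkmate.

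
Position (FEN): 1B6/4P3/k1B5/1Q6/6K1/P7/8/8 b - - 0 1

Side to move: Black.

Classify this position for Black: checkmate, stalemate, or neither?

Black to move; black king on a6.
In check: yes, from the white queen on b5.
King squares — a5: attacked by Qb5; b5: attacked by Bc6; b6: attacked by Qb5; a7: attacked by Bb8; b7: attacked by Qb5.
Legal moves for Black: none.
In check with no legal moves → checkmate.

checkmate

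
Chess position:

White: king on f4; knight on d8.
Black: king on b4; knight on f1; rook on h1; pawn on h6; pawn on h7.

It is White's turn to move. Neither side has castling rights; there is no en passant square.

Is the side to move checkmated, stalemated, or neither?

White to move; white king on f4.
In check: no.
Legal moves for White: Nf7, Nb7, Ne6, Nc6+, Kf5, Ke5, Kg4, Ke4, Kf3.
White has 9 legal moves and is not in check → neither.

neither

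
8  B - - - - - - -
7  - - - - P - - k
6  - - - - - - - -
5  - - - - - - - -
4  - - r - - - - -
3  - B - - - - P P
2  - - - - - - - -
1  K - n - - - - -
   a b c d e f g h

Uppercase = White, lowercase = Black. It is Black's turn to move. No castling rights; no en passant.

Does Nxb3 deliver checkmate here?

no

After Nxb3: white king on a1; in check: yes, from the black knight on b3.
White has 3 legal replies: Kb2, Ka2, Kb1.
In check but a legal move exists → not checkmate.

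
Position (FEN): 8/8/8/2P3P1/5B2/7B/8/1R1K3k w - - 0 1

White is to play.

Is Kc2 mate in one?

After Kc2: black king on h1; in check: yes, from the white rook on b1.
King squares — g1: attacked by Rb1; g2: attacked by Bh3; h2: attacked by Bf4.
Black has no legal moves → checkmate.

yes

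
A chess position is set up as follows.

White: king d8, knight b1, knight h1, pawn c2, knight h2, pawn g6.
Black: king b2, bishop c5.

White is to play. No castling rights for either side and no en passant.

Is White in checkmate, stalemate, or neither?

neither

White to move; white king on d8.
In check: no.
Legal moves for White: Ke8, Kc8, Kd7, Kc7, Ng4, Nf3, Nf1, Ng3, Nf2, Nc3, Na3, Nd2, g7, c3, c4.
White has 15 legal moves and is not in check → neither.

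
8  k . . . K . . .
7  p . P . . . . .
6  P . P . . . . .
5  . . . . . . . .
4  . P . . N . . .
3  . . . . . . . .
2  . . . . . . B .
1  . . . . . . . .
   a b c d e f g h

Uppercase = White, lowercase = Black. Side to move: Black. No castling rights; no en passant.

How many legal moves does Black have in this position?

Black to move; king on a8.
In check: no.
Legal moves: none.
Count: 0.

0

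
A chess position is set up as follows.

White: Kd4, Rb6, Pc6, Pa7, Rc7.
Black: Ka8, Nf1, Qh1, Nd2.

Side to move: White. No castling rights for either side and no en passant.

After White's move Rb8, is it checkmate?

After Rb8: black king on a8; in check: yes, from the white rook on b8.
King squares — a7: attacked by Rc7; b7: attacked by Pc6; b8: attacked by Pa7.
Black has no legal moves → checkmate.

yes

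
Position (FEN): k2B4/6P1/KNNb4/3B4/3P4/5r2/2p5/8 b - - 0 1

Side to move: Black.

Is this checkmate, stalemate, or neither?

Black to move; black king on a8.
In check: yes, from the white knight on b6.
King squares — a7: attacked by Ka6; b7: attacked by Ka6; b8: attacked by Nc6.
Legal moves for Black: none.
In check with no legal moves → checkmate.

checkmate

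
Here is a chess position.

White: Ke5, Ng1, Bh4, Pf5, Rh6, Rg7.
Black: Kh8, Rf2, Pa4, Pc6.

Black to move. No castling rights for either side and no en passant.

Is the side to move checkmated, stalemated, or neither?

neither

Black to move; black king on h8.
In check: yes, from the white rook on h6.
Legal moves for Black: Kxg7.
Black is in check but has 1 legal move → neither.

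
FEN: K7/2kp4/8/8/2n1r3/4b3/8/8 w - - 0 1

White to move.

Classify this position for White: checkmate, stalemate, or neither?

stalemate

White to move; white king on a8.
In check: no.
King squares — a7: attacked by Be3; b7: attacked by Kc7; b8: attacked by Kc7.
Legal moves for White: none.
Not in check and no legal moves → stalemate.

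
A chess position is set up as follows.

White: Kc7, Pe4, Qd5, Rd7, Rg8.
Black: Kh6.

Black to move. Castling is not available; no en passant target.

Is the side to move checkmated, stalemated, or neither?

Black to move; black king on h6.
In check: no.
King squares — g5: attacked by Qd5; h5: attacked by Qd5; g6: attacked by Rg8; g7: attacked by Rd7; h7: attacked by Rd7.
Legal moves for Black: none.
Not in check and no legal moves → stalemate.

stalemate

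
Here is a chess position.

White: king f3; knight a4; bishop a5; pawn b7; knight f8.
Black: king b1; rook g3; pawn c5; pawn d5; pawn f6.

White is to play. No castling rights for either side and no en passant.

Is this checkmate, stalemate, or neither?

neither

White to move; white king on f3.
In check: yes, from the black rook on g3.
King squares — e2: available; f2: available; g2: attacked by Rg3; e3: attacked by Rg3; g3: available; e4: attacked by Pd5; f4: available; g4: attacked by Rg3.
Legal moves for White: Kf4, Kxg3, Kf2, Ke2.
White is in check but has 4 legal moves → neither.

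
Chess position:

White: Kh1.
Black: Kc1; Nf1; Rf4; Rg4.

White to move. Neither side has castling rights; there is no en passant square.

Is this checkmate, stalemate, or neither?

White to move; white king on h1.
In check: no.
King squares — g1: attacked by Rg4; g2: attacked by Rg4; h2: attacked by Nf1.
Legal moves for White: none.
Not in check and no legal moves → stalemate.

stalemate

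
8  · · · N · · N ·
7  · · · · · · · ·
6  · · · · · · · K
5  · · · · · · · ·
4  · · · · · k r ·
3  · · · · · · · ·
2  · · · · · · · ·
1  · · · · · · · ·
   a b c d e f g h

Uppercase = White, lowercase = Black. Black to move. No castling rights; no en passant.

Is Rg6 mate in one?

no

After Rg6: white king on h6; in check: yes, from the black rook on g6.
White has 3 legal replies: Kh7, Kxg6, Kh5.
In check but a legal move exists → not checkmate.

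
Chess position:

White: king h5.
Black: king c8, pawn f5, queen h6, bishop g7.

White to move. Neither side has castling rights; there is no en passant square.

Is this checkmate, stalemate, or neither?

White to move; white king on h5.
In check: yes, from the black queen on h6.
King squares — g4: attacked by Pf5; h4: attacked by Qh6; g5: attacked by Qh6; g6: attacked by Qh6; h6: attacked by Bg7.
Legal moves for White: none.
In check with no legal moves → checkmate.

checkmate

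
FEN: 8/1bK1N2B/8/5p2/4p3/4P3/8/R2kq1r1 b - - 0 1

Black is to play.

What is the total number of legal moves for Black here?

3

Black to move; king on d1.
In check: yes, from the white rook on a1.
Legal moves: Ke2, Kd2, Kc2.
Count: 3.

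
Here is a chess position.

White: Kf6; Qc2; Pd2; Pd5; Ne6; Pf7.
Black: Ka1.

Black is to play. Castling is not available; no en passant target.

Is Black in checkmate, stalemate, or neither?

Black to move; black king on a1.
In check: no.
King squares — b1: attacked by Qc2; a2: attacked by Qc2; b2: attacked by Qc2.
Legal moves for Black: none.
Not in check and no legal moves → stalemate.

stalemate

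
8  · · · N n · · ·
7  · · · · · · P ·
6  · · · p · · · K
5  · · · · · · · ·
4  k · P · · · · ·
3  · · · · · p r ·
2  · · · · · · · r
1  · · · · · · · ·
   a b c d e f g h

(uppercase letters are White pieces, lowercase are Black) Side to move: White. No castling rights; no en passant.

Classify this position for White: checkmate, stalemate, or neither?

checkmate

White to move; white king on h6.
In check: yes, from the black rook on h2.
King squares — g5: attacked by Rg3; h5: attacked by Rh2; g6: attacked by Rg3; g7: own pawn; h7: attacked by Rh2.
Legal moves for White: none.
In check with no legal moves → checkmate.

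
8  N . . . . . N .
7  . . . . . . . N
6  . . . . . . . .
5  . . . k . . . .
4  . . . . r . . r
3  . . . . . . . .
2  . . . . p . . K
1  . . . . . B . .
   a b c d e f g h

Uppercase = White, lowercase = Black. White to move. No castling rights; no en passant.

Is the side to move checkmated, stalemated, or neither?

White to move; white king on h2.
In check: yes, from the black rook on h4.
King squares — g1: available; h1: attacked by Rh4; g2: available; g3: available; h3: attacked by Rh4.
Legal moves for White: Kg3, Kg2, Kg1, Bh3.
White is in check but has 4 legal moves → neither.

neither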